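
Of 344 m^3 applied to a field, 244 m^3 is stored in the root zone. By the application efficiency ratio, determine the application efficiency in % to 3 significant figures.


Approach: apply the application efficiency ratio, Ea = (stored/applied)*100.
Ea = (244/344)*100 = 70.9 %
Therefore the application efficiency = 70.9 %.


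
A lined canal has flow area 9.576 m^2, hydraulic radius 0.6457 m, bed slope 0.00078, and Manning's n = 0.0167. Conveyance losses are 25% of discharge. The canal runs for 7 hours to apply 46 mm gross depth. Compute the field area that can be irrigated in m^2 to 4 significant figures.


Approach: apply Manning's equation with a conveyance and depth budget, Q = (1/n)*A*R^(2/3)*S^(1/2); Q_field = Q*(1-loss); Area = Q_field*t/(d/1000).
Step 1 — canal discharge (Manning's equation):
  Q = (1/0.0167) * 9.576 * 0.6457^(2/3) * 0.00078^(1/2) = 11.9638 m^3/s
Step 2 — delivered flow: Q_field = 11.9638*(1 - 25/100) = 8.97284 m^3/s
Step 3 — volume delivered: V = 8.97284 * 7*3600 = 226116 m^3
Step 4 — area served: A = V / (depth/1000) = 226116 / 0.046 = 4916000 m^2
Therefore the field area that can be irrigated = 4916000 m^2.


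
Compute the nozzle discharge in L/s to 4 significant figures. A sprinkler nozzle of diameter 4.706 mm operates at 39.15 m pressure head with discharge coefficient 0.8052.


Approach: apply the orifice equation, Q = Cd*A*sqrt(2*g*h), A = pi*(d/2)^2.
A = pi*(4.706e-3/2)^2 = 1.73938e-05 m^2
Q = 0.8052 * 1.73938e-05 * sqrt(2*9.81*39.15) * 1000 = 0.3882 L/s
Therefore the nozzle discharge = 0.3882 L/s.


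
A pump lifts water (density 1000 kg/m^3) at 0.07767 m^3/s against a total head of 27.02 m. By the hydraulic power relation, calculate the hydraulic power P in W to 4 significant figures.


Approach: apply the hydraulic power relation, P = rho*g*Q*H.
P = 1000 * 9.81 * 0.07767 * 27.02 = 20590 W
Therefore the hydraulic power P = 20590 W.


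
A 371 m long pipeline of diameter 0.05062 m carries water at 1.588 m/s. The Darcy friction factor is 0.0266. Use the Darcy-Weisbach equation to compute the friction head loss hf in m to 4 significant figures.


Approach: apply the Darcy-Weisbach equation, hf = f*(L/D)*(v^2/(2g)).
hf = 0.0266 * (371/0.05062) * (1.588^2 / (2*9.81))
hf = 25.06 m
Therefore the friction head loss hf = 25.06 m.


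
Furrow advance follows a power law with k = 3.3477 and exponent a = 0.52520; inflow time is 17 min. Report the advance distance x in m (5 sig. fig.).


Approach: apply the power-law advance function, x = k*t^a.
x = 3.3477 * 17^0.52520 = 14.824 m
Therefore the advance distance x = 14.824 m.


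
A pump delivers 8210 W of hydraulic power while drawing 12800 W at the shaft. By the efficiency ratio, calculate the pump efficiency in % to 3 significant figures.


Approach: apply the efficiency ratio, eta = (P_out/P_in)*100.
eta = (8210 / 12800) * 100 = 64.1 %
Therefore the pump efficiency = 64.1 %.


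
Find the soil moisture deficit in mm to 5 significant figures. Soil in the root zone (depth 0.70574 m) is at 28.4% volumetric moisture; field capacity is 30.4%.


Approach: apply the soil moisture deficit relation, SMD = (FC - theta)/100 * depth * 1000.
SMD = (30.4 - 28.4)/100 * 0.70574 * 1000 = 14.115 mm
Therefore the soil moisture deficit = 14.115 mm.


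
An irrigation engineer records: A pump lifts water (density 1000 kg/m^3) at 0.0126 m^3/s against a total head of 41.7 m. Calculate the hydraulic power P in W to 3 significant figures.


Approach: apply the hydraulic power relation, P = rho*g*Q*H.
P = 1000 * 9.81 * 0.0126 * 41.7 = 5150 W
Therefore the hydraulic power P = 5150 W.


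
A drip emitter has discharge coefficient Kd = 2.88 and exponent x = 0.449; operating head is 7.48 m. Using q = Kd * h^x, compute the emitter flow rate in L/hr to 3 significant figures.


q = 2.88 * 7.48^0.449 = 7.11 L/hr
Therefore the emitter flow rate = 7.11 L/hr.


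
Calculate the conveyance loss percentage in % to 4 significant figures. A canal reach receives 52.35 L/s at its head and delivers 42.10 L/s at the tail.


Approach: apply the conveyance loss ratio, loss% = ((Q_head - Q_tail)/Q_head)*100.
loss = ((52.35 - 42.10)/52.35)*100 = 19.58 %
Therefore the conveyance loss percentage = 19.58 %.


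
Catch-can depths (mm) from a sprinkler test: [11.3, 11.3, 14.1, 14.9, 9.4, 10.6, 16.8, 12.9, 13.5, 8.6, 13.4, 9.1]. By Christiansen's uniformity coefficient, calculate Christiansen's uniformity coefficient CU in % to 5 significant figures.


Approach: apply Christiansen's uniformity coefficient, CU = (1 - mean_abs_deviation/mean)*100.
mean = 12.15833 mm
mean |d_i - mean| = 2.108333 mm
CU = (1 - 2.108333/12.15833)*100 = 82.659 %
Therefore Christiansen's uniformity coefficient CU = 82.659 %.


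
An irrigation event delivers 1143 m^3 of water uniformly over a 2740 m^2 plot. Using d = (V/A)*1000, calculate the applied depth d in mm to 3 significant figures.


d = (1143 / 2740) * 1000 = 417 mm
Therefore the applied depth d = 417 mm.


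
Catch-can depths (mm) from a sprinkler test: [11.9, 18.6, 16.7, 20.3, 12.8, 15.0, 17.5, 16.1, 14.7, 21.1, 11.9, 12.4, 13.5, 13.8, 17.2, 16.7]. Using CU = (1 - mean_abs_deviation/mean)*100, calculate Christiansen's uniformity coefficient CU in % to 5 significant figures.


mean = 15.63750 mm
mean |d_i - mean| = 2.387500 mm
CU = (1 - 2.387500/15.63750)*100 = 84.732 %
Therefore Christiansen's uniformity coefficient CU = 84.732 %.


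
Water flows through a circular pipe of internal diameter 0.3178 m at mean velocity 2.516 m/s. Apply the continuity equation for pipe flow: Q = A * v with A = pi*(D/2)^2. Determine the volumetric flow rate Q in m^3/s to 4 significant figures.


A = pi*(0.3178/2)^2 = 0.0793227 m^2
Q = 0.0793227 * 2.516 = 0.1996 m^3/s
Therefore the volumetric flow rate Q = 0.1996 m^3/s.


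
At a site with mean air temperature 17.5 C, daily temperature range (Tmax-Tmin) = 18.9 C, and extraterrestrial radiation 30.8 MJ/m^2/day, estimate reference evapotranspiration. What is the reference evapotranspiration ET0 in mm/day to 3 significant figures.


Approach: apply the Hargreaves-Samani method, ET0 = 0.0023*(Tmean+17.8)*sqrt(Tmax-Tmin)*0.408*Ra.
ET0 = 0.0023*(17.5+17.8)*sqrt(18.9)*0.408*30.8 = 4.44 mm/day
Therefore the reference evapotranspiration ET0 = 4.44 mm/day.


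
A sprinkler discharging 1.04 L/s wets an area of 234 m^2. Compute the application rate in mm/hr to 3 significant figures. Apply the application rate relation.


Approach: apply the application rate relation, rate = (Q/A)*3600.
rate = (1.04 / 234) * 3600 = 16.0 mm/hr
Therefore the application rate = 16.0 mm/hr.


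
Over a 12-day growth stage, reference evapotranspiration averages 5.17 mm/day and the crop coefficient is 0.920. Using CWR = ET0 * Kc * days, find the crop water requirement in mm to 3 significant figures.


CWR = 5.17 * 0.920 * 12 = 57.1 mm
Therefore the crop water requirement = 57.1 mm.


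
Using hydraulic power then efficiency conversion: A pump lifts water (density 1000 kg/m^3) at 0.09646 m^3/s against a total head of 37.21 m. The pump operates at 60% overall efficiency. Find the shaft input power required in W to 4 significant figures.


Approach: apply hydraulic power then efficiency conversion, P = rho*g*Q*H; P_in = P/eta.
Step 1 — hydraulic power (P = rho*g*Q*H):
  P = 1000 * 9.81 * 0.09646 * 37.21 = 35210.8 W
Step 2 — input power: P_in = P/eta = 35210.8 / 0.6 = 58680 W
Therefore the shaft input power required = 58680 W.


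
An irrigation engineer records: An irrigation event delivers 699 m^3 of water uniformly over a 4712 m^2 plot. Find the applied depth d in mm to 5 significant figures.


Approach: apply depth from volume over area, d = (V/A)*1000.
d = (699 / 4712) * 1000 = 148.34 mm
Therefore the applied depth d = 148.34 mm.


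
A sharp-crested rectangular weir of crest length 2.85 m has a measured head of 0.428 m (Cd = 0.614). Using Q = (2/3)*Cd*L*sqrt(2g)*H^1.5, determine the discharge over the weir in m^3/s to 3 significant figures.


Q = (2/3)*0.614*2.85*sqrt(2*9.81)*0.428^1.5 = 1.45 m^3/s
Therefore the discharge over the weir = 1.45 m^3/s.


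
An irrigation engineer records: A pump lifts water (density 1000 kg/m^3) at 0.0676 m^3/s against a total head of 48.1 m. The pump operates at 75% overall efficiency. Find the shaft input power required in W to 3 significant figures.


Approach: apply hydraulic power then efficiency conversion, P = rho*g*Q*H; P_in = P/eta.
Step 1 — hydraulic power (P = rho*g*Q*H):
  P = 1000 * 9.81 * 0.0676 * 48.1 = 31898 W
Step 2 — input power: P_in = P/eta = 31898 / 0.75 = 42500 W
Therefore the shaft input power required = 42500 W.


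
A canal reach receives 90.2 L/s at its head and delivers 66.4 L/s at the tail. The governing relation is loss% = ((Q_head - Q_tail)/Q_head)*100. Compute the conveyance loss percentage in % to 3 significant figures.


loss = ((90.2 - 66.4)/90.2)*100 = 26.4 %
Therefore the conveyance loss percentage = 26.4 %.


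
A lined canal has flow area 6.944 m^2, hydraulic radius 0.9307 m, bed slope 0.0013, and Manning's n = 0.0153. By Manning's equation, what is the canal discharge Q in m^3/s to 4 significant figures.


Approach: apply Manning's equation, Q = (1/n)*A*R^(2/3)*S^(1/2).
Q = (1/0.0153) * 6.944 * 0.9307^(2/3) * 0.0013^(1/2) = 15.60 m^3/s
Therefore the canal discharge Q = 15.60 m^3/s.


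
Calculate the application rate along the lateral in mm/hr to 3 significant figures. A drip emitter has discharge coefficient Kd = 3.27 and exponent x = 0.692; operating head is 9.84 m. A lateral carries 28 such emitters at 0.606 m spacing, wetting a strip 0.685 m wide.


Approach: apply the emitter equation with a lateral mass balance, q = Kd*h^x; Q = n*q; rate = Q/(n*spacing*width).
Step 1 — single emitter flow (q = Kd*h^x):
  q = 3.27 * 9.84^0.692 = 15.911 L/hr
Step 2 — total lateral flow: Q = 28 * 15.911 = 445.51 L/hr
Step 3 — wetted area: A = 28 * 0.606 * 0.685 = 11.623 m^2
Step 4 — application rate: Q/A = 445.51/11.623 = 38.3 mm/hr
Therefore the application rate along the lateral = 38.3 mm/hr.


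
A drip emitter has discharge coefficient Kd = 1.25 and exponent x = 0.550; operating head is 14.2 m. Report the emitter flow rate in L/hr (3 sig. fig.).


Approach: apply the emitter characteristic equation, q = Kd * h^x.
q = 1.25 * 14.2^0.550 = 5.38 L/hr
Therefore the emitter flow rate = 5.38 L/hr.


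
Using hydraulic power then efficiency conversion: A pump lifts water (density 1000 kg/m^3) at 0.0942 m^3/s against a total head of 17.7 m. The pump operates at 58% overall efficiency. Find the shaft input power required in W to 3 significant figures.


Approach: apply hydraulic power then efficiency conversion, P = rho*g*Q*H; P_in = P/eta.
Step 1 — hydraulic power (P = rho*g*Q*H):
  P = 1000 * 9.81 * 0.0942 * 17.7 = 16357 W
Step 2 — input power: P_in = P/eta = 16357 / 0.58 = 28200 W
Therefore the shaft input power required = 28200 W.


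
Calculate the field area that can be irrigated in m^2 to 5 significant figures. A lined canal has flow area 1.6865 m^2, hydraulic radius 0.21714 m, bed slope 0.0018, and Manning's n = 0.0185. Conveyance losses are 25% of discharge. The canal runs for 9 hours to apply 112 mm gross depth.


Approach: apply Manning's equation with a conveyance and depth budget, Q = (1/n)*A*R^(2/3)*S^(1/2); Q_field = Q*(1-loss); Area = Q_field*t/(d/1000).
Step 1 — canal discharge (Manning's equation):
  Q = (1/0.0185) * 1.6865 * 0.21714^(2/3) * 0.0018^(1/2) = 1.397261 m^3/s
Step 2 — delivered flow: Q_field = 1.397261*(1 - 25/100) = 1.047945 m^3/s
Step 3 — volume delivered: V = 1.047945 * 9*3600 = 33953.43 m^3
Step 4 — area served: A = V / (depth/1000) = 33953.43 / 0.112 = 303160 m^2
Therefore the field area that can be irrigated = 303160 m^2.


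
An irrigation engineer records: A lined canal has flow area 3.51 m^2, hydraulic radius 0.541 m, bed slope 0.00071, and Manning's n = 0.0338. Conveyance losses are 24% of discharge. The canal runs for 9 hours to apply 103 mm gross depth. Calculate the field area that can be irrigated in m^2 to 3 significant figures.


Approach: apply Manning's equation with a conveyance and depth budget, Q = (1/n)*A*R^(2/3)*S^(1/2); Q_field = Q*(1-loss); Area = Q_field*t/(d/1000).
Step 1 — canal discharge (Manning's equation):
  Q = (1/0.0338) * 3.51 * 0.541^(2/3) * 0.00071^(1/2) = 1.8372 m^3/s
Step 2 — delivered flow: Q_field = 1.8372*(1 - 24/100) = 1.3963 m^3/s
Step 3 — volume delivered: V = 1.3963 * 9*3600 = 45239 m^3
Step 4 — area served: A = V / (depth/1000) = 45239 / 0.103 = 439000 m^2
Therefore the field area that can be irrigated = 439000 m^2.


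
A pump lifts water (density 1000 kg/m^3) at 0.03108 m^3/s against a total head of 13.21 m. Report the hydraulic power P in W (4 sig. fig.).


Approach: apply the hydraulic power relation, P = rho*g*Q*H.
P = 1000 * 9.81 * 0.03108 * 13.21 = 4028 W
Therefore the hydraulic power P = 4028 W.


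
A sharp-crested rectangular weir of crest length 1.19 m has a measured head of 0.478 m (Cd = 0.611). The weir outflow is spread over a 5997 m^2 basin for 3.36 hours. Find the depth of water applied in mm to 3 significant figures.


Approach: apply the rectangular weir equation with a volume-to-depth conversion, Q = (2/3)*Cd*L*sqrt(2g)*H^1.5; d = Q*t/A * 1000.
Step 1 — weir discharge:
  Q = (2/3)*0.611*1.19*sqrt(2*9.81)*0.478^1.5 = 0.70956 m^3/s
Step 2 — volume: V = 0.70956 * 3.36*3600 = 8582.8 m^3
Step 3 — depth: d = V/A * 1000 = 8582.8/5997 * 1000 = 1430 mm
Therefore the depth of water applied = 1430 mm.


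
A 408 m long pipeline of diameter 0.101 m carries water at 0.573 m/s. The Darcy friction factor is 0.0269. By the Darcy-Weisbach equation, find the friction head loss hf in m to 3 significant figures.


Approach: apply the Darcy-Weisbach equation, hf = f*(L/D)*(v^2/(2g)).
hf = 0.0269 * (408/0.101) * (0.573^2 / (2*9.81))
hf = 1.82 m
Therefore the friction head loss hf = 1.82 m.


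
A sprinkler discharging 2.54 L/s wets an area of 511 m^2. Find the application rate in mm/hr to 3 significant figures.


Approach: apply the application rate relation, rate = (Q/A)*3600.
rate = (2.54 / 511) * 3600 = 17.9 mm/hr
Therefore the application rate = 17.9 mm/hr.


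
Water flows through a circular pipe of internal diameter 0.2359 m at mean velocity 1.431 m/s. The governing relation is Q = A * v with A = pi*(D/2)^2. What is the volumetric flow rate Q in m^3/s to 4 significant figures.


A = pi*(0.2359/2)^2 = 0.0437065 m^2
Q = 0.0437065 * 1.431 = 0.06254 m^3/s
Therefore the volumetric flow rate Q = 0.06254 m^3/s.


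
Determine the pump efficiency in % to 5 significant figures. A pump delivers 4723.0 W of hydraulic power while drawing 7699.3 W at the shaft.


Approach: apply the efficiency ratio, eta = (P_out/P_in)*100.
eta = (4723.0 / 7699.3) * 100 = 61.343 %
Therefore the pump efficiency = 61.343 %.


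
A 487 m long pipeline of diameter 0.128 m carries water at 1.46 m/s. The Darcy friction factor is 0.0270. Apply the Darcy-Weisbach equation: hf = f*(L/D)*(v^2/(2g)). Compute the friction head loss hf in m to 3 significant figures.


hf = 0.0270 * (487/0.128) * (1.46^2 / (2*9.81))
hf = 11.2 m
Therefore the friction head loss hf = 11.2 m.


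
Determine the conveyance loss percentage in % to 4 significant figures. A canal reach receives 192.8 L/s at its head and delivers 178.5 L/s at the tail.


Approach: apply the conveyance loss ratio, loss% = ((Q_head - Q_tail)/Q_head)*100.
loss = ((192.8 - 178.5)/192.8)*100 = 7.417 %
Therefore the conveyance loss percentage = 7.417 %.


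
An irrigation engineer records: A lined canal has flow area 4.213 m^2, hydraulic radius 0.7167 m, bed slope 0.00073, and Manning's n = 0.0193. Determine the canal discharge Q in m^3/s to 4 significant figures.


Approach: apply Manning's equation, Q = (1/n)*A*R^(2/3)*S^(1/2).
Q = (1/0.0193) * 4.213 * 0.7167^(2/3) * 0.00073^(1/2) = 4.723 m^3/s
Therefore the canal discharge Q = 4.723 m^3/s.


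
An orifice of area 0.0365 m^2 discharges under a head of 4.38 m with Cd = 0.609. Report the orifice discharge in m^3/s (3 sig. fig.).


Approach: apply the orifice equation, Q = Cd*A*sqrt(2*g*h).
Q = 0.609 * 0.0365 * sqrt(2*9.81*4.38) = 0.206 m^3/s
Therefore the orifice discharge = 0.206 m^3/s.


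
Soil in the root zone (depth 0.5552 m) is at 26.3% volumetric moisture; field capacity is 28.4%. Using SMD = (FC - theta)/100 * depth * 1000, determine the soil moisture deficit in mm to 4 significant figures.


SMD = (28.4 - 26.3)/100 * 0.5552 * 1000 = 11.66 mm
Therefore the soil moisture deficit = 11.66 mm.


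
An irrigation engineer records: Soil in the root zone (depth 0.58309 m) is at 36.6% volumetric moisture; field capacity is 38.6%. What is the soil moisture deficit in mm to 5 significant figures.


Approach: apply the soil moisture deficit relation, SMD = (FC - theta)/100 * depth * 1000.
SMD = (38.6 - 36.6)/100 * 0.58309 * 1000 = 11.662 mm
Therefore the soil moisture deficit = 11.662 mm.


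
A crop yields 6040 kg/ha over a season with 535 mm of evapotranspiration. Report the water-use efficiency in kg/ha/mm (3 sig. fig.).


Approach: apply the water-use efficiency ratio, WUE = yield/ET.
WUE = 6040 / 535 = 11.3 kg/ha/mm
Therefore the water-use efficiency = 11.3 kg/ha/mm.


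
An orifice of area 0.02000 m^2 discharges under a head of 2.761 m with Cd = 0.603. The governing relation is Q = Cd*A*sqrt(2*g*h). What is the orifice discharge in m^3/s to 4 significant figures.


Q = 0.603 * 0.02000 * sqrt(2*9.81*2.761) = 0.08876 m^3/s
Therefore the orifice discharge = 0.08876 m^3/s.


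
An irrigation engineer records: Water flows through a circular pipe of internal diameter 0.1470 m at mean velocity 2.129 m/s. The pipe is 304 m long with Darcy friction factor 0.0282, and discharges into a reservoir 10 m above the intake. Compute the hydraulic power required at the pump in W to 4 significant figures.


Approach: apply continuity + Darcy-Weisbach + hydraulic power, Q = A*v; hf = f*(L/D)*(v^2/(2g)); H = static + hf; P = rho*g*Q*H.
Step 1 — flow rate (continuity, Q = A*v):
  A = pi*(0.1470/2)^2 = 0.0169717 m^2
  Q = 0.0169717 * 2.129 = 0.0361327 m^3/s
Step 2 — friction head loss (Darcy-Weisbach):
  hf = 0.0282 * (304/0.1470) * (2.129^2 / (2*9.81))
  hf = 13.4728 m
Step 3 — total head: H = 10 + 13.4728 = 23.4728 m
Step 4 — hydraulic power (P = rho*g*Q*H):
  P = 1000 * 9.81 * 0.0361327 * 23.4728 = 8320 W
Therefore the hydraulic power required at the pump = 8320 W.


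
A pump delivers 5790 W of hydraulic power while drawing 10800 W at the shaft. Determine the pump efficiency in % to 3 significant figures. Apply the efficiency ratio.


Approach: apply the efficiency ratio, eta = (P_out/P_in)*100.
eta = (5790 / 10800) * 100 = 53.6 %
Therefore the pump efficiency = 53.6 %.


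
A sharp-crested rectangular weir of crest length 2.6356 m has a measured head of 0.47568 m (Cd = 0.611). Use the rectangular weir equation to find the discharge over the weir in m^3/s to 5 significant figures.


Approach: apply the rectangular weir equation, Q = (2/3)*Cd*L*sqrt(2g)*H^1.5.
Q = (2/3)*0.611*2.6356*sqrt(2*9.81)*0.47568^1.5 = 1.5601 m^3/s
Therefore the discharge over the weir = 1.5601 m^3/s.


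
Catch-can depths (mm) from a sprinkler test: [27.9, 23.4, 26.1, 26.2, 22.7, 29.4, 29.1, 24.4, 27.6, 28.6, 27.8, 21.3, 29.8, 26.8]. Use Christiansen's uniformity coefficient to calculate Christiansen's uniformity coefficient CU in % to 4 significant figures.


Approach: apply Christiansen's uniformity coefficient, CU = (1 - mean_abs_deviation/mean)*100.
mean = 26.5071 mm
mean |d_i - mean| = 2.13469 mm
CU = (1 - 2.13469/26.5071)*100 = 91.95 %
Therefore Christiansen's uniformity coefficient CU = 91.95 %.


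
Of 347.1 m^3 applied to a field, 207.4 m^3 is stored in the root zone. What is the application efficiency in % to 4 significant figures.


Approach: apply the application efficiency ratio, Ea = (stored/applied)*100.
Ea = (207.4/347.1)*100 = 59.75 %
Therefore the application efficiency = 59.75 %.


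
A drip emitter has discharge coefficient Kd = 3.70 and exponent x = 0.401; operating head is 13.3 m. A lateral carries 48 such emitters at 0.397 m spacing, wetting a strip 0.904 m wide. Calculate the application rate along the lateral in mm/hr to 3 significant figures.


Approach: apply the emitter equation with a lateral mass balance, q = Kd*h^x; Q = n*q; rate = Q/(n*spacing*width).
Step 1 — single emitter flow (q = Kd*h^x):
  q = 3.70 * 13.3^0.401 = 10.444 L/hr
Step 2 — total lateral flow: Q = 48 * 10.444 = 501.31 L/hr
Step 3 — wetted area: A = 48 * 0.397 * 0.904 = 17.227 m^2
Step 4 — application rate: Q/A = 501.31/17.227 = 29.1 mm/hr
Therefore the application rate along the lateral = 29.1 mm/hr.


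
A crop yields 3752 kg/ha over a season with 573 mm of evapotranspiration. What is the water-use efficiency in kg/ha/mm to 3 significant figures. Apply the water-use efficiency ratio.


Approach: apply the water-use efficiency ratio, WUE = yield/ET.
WUE = 3752 / 573 = 6.55 kg/ha/mm
Therefore the water-use efficiency = 6.55 kg/ha/mm.


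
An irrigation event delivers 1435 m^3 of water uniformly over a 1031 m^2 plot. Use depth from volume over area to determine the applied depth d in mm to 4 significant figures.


Approach: apply depth from volume over area, d = (V/A)*1000.
d = (1435 / 1031) * 1000 = 1392 mm
Therefore the applied depth d = 1392 mm.


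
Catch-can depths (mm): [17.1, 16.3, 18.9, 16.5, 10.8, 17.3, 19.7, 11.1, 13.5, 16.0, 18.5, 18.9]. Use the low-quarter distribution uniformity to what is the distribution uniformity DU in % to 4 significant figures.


Approach: apply the low-quarter distribution uniformity, DU = (mean of lowest quarter of readings / overall mean)*100.
sorted lowest 3 of 12: [10.8, 11.1, 13.5] -> mean = 11.8000 mm
overall mean = 16.2167 mm
DU = (11.8000/16.2167)*100 = 72.76 %
Therefore the distribution uniformity DU = 72.76 %.


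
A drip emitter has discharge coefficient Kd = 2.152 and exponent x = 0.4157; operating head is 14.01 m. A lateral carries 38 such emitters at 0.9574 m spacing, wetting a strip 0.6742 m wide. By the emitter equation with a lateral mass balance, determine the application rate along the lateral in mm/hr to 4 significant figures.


Approach: apply the emitter equation with a lateral mass balance, q = Kd*h^x; Q = n*q; rate = Q/(n*spacing*width).
Step 1 — single emitter flow (q = Kd*h^x):
  q = 2.152 * 14.01^0.4157 = 6.44787 L/hr
Step 2 — total lateral flow: Q = 38 * 6.44787 = 245.019 L/hr
Step 3 — wetted area: A = 38 * 0.9574 * 0.6742 = 24.5282 m^2
Step 4 — application rate: Q/A = 245.019/24.5282 = 9.989 mm/hr
Therefore the application rate along the lateral = 9.989 mm/hr.


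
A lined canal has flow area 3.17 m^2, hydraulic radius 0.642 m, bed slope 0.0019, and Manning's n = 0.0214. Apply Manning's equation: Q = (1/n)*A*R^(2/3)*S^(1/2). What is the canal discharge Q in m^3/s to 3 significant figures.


Q = (1/0.0214) * 3.17 * 0.642^(2/3) * 0.0019^(1/2) = 4.81 m^3/s
Therefore the canal discharge Q = 4.81 m^3/s.


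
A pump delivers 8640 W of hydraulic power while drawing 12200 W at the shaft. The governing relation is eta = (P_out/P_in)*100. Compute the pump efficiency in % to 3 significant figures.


eta = (8640 / 12200) * 100 = 70.8 %
Therefore the pump efficiency = 70.8 %.


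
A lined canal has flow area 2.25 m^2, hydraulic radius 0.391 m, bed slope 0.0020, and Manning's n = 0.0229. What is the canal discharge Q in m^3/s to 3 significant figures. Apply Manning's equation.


Approach: apply Manning's equation, Q = (1/n)*A*R^(2/3)*S^(1/2).
Q = (1/0.0229) * 2.25 * 0.391^(2/3) * 0.0020^(1/2) = 2.35 m^3/s
Therefore the canal discharge Q = 2.35 m^3/s.


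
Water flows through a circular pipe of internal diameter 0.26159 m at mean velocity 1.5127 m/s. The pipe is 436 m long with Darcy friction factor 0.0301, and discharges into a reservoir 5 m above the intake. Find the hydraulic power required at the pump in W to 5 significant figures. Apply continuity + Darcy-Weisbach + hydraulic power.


Approach: apply continuity + Darcy-Weisbach + hydraulic power, Q = A*v; hf = f*(L/D)*(v^2/(2g)); H = static + hf; P = rho*g*Q*H.
Step 1 — flow rate (continuity, Q = A*v):
  A = pi*(0.26159/2)^2 = 0.05374427 m^2
  Q = 0.05374427 * 1.5127 = 0.08129896 m^3/s
Step 2 — friction head loss (Darcy-Weisbach):
  hf = 0.0301 * (436/0.26159) * (1.5127^2 / (2*9.81))
  hf = 5.851113 m
Step 3 — total head: H = 5 + 5.851113 = 10.85111 m
Step 4 — hydraulic power (P = rho*g*Q*H):
  P = 1000 * 9.81 * 0.08129896 * 10.85111 = 8654.2 W
Therefore the hydraulic power required at the pump = 8654.2 W.


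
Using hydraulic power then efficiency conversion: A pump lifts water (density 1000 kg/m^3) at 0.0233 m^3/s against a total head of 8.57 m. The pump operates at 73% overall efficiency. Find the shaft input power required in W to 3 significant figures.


Approach: apply hydraulic power then efficiency conversion, P = rho*g*Q*H; P_in = P/eta.
Step 1 — hydraulic power (P = rho*g*Q*H):
  P = 1000 * 9.81 * 0.0233 * 8.57 = 1958.9 W
Step 2 — input power: P_in = P/eta = 1958.9 / 0.73 = 2680 W
Therefore the shaft input power required = 2680 W.


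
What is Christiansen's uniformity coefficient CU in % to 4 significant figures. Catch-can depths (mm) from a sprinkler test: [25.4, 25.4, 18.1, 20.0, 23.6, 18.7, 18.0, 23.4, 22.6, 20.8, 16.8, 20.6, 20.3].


Approach: apply Christiansen's uniformity coefficient, CU = (1 - mean_abs_deviation/mean)*100.
mean = 21.0538 mm
mean |d_i - mean| = 2.32781 mm
CU = (1 - 2.32781/21.0538)*100 = 88.94 %
Therefore Christiansen's uniformity coefficient CU = 88.94 %.


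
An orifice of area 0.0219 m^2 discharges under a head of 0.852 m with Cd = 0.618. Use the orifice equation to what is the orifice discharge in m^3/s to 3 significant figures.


Approach: apply the orifice equation, Q = Cd*A*sqrt(2*g*h).
Q = 0.618 * 0.0219 * sqrt(2*9.81*0.852) = 0.0553 m^3/s
Therefore the orifice discharge = 0.0553 m^3/s.


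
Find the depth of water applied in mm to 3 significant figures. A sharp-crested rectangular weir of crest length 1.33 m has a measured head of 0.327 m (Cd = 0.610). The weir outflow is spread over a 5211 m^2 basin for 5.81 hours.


Approach: apply the rectangular weir equation with a volume-to-depth conversion, Q = (2/3)*Cd*L*sqrt(2g)*H^1.5; d = Q*t/A * 1000.
Step 1 — weir discharge:
  Q = (2/3)*0.610*1.33*sqrt(2*9.81)*0.327^1.5 = 0.44798 m^3/s
Step 2 — volume: V = 0.44798 * 5.81*3600 = 9370.0 m^3
Step 3 — depth: d = V/A * 1000 = 9370.0/5211 * 1000 = 1800 mm
Therefore the depth of water applied = 1800 mm.


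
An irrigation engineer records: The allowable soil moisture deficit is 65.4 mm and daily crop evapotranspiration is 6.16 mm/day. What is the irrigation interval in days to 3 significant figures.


Approach: apply the irrigation interval relation, interval = SMD / ETc.
interval = 65.4 / 6.16 = 10.6 days
Therefore the irrigation interval = 10.6 days.


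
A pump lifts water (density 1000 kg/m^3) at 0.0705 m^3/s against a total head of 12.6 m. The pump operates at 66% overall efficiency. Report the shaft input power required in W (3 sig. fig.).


Approach: apply hydraulic power then efficiency conversion, P = rho*g*Q*H; P_in = P/eta.
Step 1 — hydraulic power (P = rho*g*Q*H):
  P = 1000 * 9.81 * 0.0705 * 12.6 = 8714.2 W
Step 2 — input power: P_in = P/eta = 8714.2 / 0.66 = 13200 W
Therefore the shaft input power required = 13200 W.


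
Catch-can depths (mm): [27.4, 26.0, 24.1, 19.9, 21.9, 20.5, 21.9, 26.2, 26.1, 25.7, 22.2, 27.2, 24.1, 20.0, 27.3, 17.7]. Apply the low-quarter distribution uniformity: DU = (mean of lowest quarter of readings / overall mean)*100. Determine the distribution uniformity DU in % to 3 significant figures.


sorted lowest 4 of 16: [17.7, 19.9, 20.0, 20.5] -> mean = 19.525 mm
overall mean = 23.637 mm
DU = (19.525/23.637)*100 = 82.6 %
Therefore the distribution uniformity DU = 82.6 %.


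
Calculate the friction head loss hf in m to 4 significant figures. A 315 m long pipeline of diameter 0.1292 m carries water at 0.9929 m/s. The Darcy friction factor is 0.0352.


Approach: apply the Darcy-Weisbach equation, hf = f*(L/D)*(v^2/(2g)).
hf = 0.0352 * (315/0.1292) * (0.9929^2 / (2*9.81))
hf = 4.312 m
Therefore the friction head loss hf = 4.312 m.


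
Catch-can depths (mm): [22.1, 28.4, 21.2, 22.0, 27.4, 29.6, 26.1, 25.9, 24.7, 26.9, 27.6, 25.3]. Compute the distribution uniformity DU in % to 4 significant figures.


Approach: apply the low-quarter distribution uniformity, DU = (mean of lowest quarter of readings / overall mean)*100.
sorted lowest 3 of 12: [21.2, 22.0, 22.1] -> mean = 21.7667 mm
overall mean = 25.6000 mm
DU = (21.7667/25.6000)*100 = 85.03 %
Therefore the distribution uniformity DU = 85.03 %.


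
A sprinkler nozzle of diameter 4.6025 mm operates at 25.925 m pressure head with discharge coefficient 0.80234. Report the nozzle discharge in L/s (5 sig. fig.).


Approach: apply the orifice equation, Q = Cd*A*sqrt(2*g*h), A = pi*(d/2)^2.
A = pi*(4.6025e-3/2)^2 = 1.663709e-05 m^2
Q = 0.80234 * 1.663709e-05 * sqrt(2*9.81*25.925) * 1000 = 0.30105 L/s
Therefore the nozzle discharge = 0.30105 L/s.


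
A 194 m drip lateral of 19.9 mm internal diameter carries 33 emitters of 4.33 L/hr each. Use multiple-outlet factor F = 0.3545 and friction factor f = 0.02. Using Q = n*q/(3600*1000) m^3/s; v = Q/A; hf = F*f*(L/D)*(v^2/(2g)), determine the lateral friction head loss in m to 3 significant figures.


Q = 33*4.33/(3600*1000) = 3.9692e-05 m^3/s
A = pi*(19.9e-3/2)^2 = 3.1103e-04 m^2, so v = Q/A = 0.12762 m/s
hf = 0.3545*0.02*(194/0.0199)*(0.12762^2/(2*9.81)) = 0.0574 m
Therefore the lateral friction head loss = 0.0574 m.


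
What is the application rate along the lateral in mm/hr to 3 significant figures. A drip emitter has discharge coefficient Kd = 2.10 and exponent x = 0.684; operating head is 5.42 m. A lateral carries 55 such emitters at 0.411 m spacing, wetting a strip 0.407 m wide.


Approach: apply the emitter equation with a lateral mass balance, q = Kd*h^x; Q = n*q; rate = Q/(n*spacing*width).
Step 1 — single emitter flow (q = Kd*h^x):
  q = 2.10 * 5.42^0.684 = 6.6723 L/hr
Step 2 — total lateral flow: Q = 55 * 6.6723 = 366.98 L/hr
Step 3 — wetted area: A = 55 * 0.411 * 0.407 = 9.2002 m^2
Step 4 — application rate: Q/A = 366.98/9.2002 = 39.9 mm/hr
Therefore the application rate along the lateral = 39.9 mm/hr.


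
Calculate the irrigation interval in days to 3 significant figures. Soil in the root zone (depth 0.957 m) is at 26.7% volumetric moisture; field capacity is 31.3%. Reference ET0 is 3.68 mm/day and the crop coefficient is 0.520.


Approach: apply soil-water budget scheduling, SMD = (FC-theta)/100*depth*1000; ETc = ET0*Kc; interval = SMD/ETc.
Step 1 — soil moisture deficit:
  SMD = (31.3 - 26.7)/100 * 0.957 * 1000 = 44.022 mm
Step 2 — daily crop ET (ETc = ET0*Kc):
  ETc = 3.68 * 0.520 = 1.9136 mm/day
Step 3 — irrigation interval (SMD/ETc):
  interval = 44.022 / 1.9136 = 23.0 days
Therefore the irrigation interval = 23.0 days.


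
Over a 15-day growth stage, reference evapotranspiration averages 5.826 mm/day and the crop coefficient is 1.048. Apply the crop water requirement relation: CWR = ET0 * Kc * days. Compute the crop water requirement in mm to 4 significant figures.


CWR = 5.826 * 1.048 * 15 = 91.58 mm
Therefore the crop water requirement = 91.58 mm.


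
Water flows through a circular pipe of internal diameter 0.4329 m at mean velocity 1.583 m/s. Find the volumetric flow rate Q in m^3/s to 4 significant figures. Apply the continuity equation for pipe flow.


Approach: apply the continuity equation for pipe flow, Q = A * v with A = pi*(D/2)^2.
A = pi*(0.4329/2)^2 = 0.147186 m^2
Q = 0.147186 * 1.583 = 0.2330 m^3/s
Therefore the volumetric flow rate Q = 0.2330 m^3/s.


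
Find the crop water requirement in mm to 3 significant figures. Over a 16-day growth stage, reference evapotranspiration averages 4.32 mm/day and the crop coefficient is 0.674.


Approach: apply the crop water requirement relation, CWR = ET0 * Kc * days.
CWR = 4.32 * 0.674 * 16 = 46.6 mm
Therefore the crop water requirement = 46.6 mm.


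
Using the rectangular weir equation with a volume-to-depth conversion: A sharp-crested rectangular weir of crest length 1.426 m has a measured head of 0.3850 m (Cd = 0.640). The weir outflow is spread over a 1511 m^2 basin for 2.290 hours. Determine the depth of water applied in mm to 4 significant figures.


Approach: apply the rectangular weir equation with a volume-to-depth conversion, Q = (2/3)*Cd*L*sqrt(2g)*H^1.5; d = Q*t/A * 1000.
Step 1 — weir discharge:
  Q = (2/3)*0.640*1.426*sqrt(2*9.81)*0.3850^1.5 = 0.643797 m^3/s
Step 2 — volume: V = 0.643797 * 2.290*3600 = 5307.46 m^3
Step 3 — depth: d = V/A * 1000 = 5307.46/1511 * 1000 = 3513 mm
Therefore the depth of water applied = 3513 mm.


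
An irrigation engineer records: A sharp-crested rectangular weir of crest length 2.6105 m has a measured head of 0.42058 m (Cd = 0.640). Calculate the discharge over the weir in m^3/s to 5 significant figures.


Approach: apply the rectangular weir equation, Q = (2/3)*Cd*L*sqrt(2g)*H^1.5.
Q = (2/3)*0.640*2.6105*sqrt(2*9.81)*0.42058^1.5 = 1.3457 m^3/s
Therefore the discharge over the weir = 1.3457 m^3/s.


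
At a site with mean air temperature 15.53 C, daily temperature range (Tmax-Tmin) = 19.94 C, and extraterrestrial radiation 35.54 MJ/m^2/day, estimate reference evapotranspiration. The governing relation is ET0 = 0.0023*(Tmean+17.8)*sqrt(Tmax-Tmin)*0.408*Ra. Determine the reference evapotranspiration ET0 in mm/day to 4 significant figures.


ET0 = 0.0023*(15.53+17.8)*sqrt(19.94)*0.408*35.54 = 4.964 mm/day
Therefore the reference evapotranspiration ET0 = 4.964 mm/day.


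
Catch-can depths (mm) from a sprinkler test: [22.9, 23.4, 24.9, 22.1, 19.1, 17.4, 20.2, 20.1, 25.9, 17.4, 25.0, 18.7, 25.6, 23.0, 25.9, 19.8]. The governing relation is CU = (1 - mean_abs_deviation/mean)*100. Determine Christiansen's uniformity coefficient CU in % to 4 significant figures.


mean = 21.9625 mm
mean |d_i - mean| = 2.62969 mm
CU = (1 - 2.62969/21.9625)*100 = 88.03 %
Therefore Christiansen's uniformity coefficient CU = 88.03 %.


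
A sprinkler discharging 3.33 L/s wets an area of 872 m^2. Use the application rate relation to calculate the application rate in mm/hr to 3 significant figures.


Approach: apply the application rate relation, rate = (Q/A)*3600.
rate = (3.33 / 872) * 3600 = 13.7 mm/hr
Therefore the application rate = 13.7 mm/hr.


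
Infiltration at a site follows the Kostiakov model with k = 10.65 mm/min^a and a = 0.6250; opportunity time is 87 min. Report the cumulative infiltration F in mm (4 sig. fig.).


Approach: apply the Kostiakov infiltration equation, F = k*t^a.
F = 10.65 * 87^0.6250 = 173.6 mm
Therefore the cumulative infiltration F = 173.6 mm.


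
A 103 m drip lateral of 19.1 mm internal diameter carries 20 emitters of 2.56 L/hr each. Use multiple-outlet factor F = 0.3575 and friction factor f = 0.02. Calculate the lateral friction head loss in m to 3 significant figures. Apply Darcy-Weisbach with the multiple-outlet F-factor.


Approach: apply Darcy-Weisbach with the multiple-outlet F-factor, Q = n*q/(3600*1000) m^3/s; v = Q/A; hf = F*f*(L/D)*(v^2/(2g)).
Q = 20*2.56/(3600*1000) = 1.4222e-05 m^3/s
A = pi*(19.1e-3/2)^2 = 2.8652e-04 m^2, so v = Q/A = 0.049638 m/s
hf = 0.3575*0.02*(103/0.0191)*(0.049638^2/(2*9.81)) = 0.00484 m
Therefore the lateral friction head loss = 0.00484 m.


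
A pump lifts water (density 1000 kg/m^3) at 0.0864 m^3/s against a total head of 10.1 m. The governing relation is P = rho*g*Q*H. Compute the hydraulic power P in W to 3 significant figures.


P = 1000 * 9.81 * 0.0864 * 10.1 = 8560 W
Therefore the hydraulic power P = 8560 W.


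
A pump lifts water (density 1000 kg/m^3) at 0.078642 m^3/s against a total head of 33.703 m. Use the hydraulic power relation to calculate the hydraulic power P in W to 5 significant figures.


Approach: apply the hydraulic power relation, P = rho*g*Q*H.
P = 1000 * 9.81 * 0.078642 * 33.703 = 26001 W
Therefore the hydraulic power P = 26001 W.


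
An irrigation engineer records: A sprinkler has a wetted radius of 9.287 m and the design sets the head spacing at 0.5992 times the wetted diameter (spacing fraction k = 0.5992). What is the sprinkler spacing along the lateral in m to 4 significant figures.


Approach: apply the sprinkler spacing rule (spacing as a fraction of wetted diameter), S = k*(2*R).
S = 0.5992 * (2 * 9.287) = 11.13 m
Therefore the sprinkler spacing along the lateral = 11.13 m.


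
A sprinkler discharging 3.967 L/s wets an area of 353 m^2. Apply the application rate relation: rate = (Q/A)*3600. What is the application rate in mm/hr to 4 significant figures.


rate = (3.967 / 353) * 3600 = 40.46 mm/hr
Therefore the application rate = 40.46 mm/hr.


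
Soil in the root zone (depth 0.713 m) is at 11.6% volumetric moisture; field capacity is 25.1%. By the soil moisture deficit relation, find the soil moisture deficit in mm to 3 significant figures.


Approach: apply the soil moisture deficit relation, SMD = (FC - theta)/100 * depth * 1000.
SMD = (25.1 - 11.6)/100 * 0.713 * 1000 = 96.3 mm
Therefore the soil moisture deficit = 96.3 mm.


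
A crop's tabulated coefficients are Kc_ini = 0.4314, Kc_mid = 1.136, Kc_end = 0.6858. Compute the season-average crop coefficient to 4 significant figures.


Approach: apply a simple seasonal average, Kc_avg = (Kc_ini + Kc_mid + Kc_end)/3.
Kc_avg = (0.4314 + 1.136 + 0.6858)/3 = 0.7511
Therefore the season-average crop coefficient = 0.7511.


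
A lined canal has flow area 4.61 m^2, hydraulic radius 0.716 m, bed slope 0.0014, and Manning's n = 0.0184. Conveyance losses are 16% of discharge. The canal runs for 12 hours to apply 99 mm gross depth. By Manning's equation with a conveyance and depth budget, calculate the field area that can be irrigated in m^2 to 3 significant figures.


Approach: apply Manning's equation with a conveyance and depth budget, Q = (1/n)*A*R^(2/3)*S^(1/2); Q_field = Q*(1-loss); Area = Q_field*t/(d/1000).
Step 1 — canal discharge (Manning's equation):
  Q = (1/0.0184) * 4.61 * 0.716^(2/3) * 0.0014^(1/2) = 7.5028 m^3/s
Step 2 — delivered flow: Q_field = 7.5028*(1 - 16/100) = 6.3023 m^3/s
Step 3 — volume delivered: V = 6.3023 * 12*3600 = 272260 m^3
Step 4 — area served: A = V / (depth/1000) = 272260 / 0.099 = 2750000 m^2
Therefore the field area that can be irrigated = 2750000 m^2.


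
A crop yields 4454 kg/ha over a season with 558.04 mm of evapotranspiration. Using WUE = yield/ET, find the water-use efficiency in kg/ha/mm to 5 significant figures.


WUE = 4454 / 558.04 = 7.9815 kg/ha/mm
Therefore the water-use efficiency = 7.9815 kg/ha/mm.


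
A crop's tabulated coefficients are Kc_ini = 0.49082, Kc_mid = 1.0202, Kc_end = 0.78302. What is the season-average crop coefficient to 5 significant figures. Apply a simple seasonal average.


Approach: apply a simple seasonal average, Kc_avg = (Kc_ini + Kc_mid + Kc_end)/3.
Kc_avg = (0.49082 + 1.0202 + 0.78302)/3 = 0.76468
Therefore the season-average crop coefficient = 0.76468.


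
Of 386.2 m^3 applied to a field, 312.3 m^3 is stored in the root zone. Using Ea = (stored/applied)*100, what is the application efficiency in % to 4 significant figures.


Ea = (312.3/386.2)*100 = 80.86 %
Therefore the application efficiency = 80.86 %.


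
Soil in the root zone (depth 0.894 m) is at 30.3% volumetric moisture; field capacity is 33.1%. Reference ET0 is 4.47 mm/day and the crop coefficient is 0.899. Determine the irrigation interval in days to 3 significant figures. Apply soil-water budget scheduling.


Approach: apply soil-water budget scheduling, SMD = (FC-theta)/100*depth*1000; ETc = ET0*Kc; interval = SMD/ETc.
Step 1 — soil moisture deficit:
  SMD = (33.1 - 30.3)/100 * 0.894 * 1000 = 25.032 mm
Step 2 — daily crop ET (ETc = ET0*Kc):
  ETc = 4.47 * 0.899 = 4.0185 mm/day
Step 3 — irrigation interval (SMD/ETc):
  interval = 25.032 / 4.0185 = 6.23 days
Therefore the irrigation interval = 6.23 days.
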